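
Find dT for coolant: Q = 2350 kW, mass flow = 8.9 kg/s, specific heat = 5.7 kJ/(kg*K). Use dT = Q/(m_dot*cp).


dT = Q / (m_dot * cp)
dT = 2350 / (8.9 * 5.7)
dT = 46.324 C

46.324


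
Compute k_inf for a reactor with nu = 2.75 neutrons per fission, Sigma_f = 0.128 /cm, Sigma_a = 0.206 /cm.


k_inf = nu * Sigma_f / Sigma_a
k_inf = 2.75 * 0.128 / 0.206
k_inf = 1.7087

1.7087


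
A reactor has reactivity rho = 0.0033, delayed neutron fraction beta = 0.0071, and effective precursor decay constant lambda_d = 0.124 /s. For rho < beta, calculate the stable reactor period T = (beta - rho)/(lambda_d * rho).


T = (beta - rho) / (lambda_d * rho)
T = (0.0071 - 0.0033) / (0.124 * 0.0033)
T = 9.2864 s

9.2864


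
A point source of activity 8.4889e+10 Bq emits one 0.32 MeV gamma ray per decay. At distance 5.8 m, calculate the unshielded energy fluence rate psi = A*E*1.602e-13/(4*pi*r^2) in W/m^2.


psi = A * E * 1.602e-13 / (4*pi*r^2)
psi = 8.4889e+10 * 0.32 * 1.602e-13 / (4*pi*5.8^2)
psi = 1.0294e-05 W/m^2

1.0294e-05


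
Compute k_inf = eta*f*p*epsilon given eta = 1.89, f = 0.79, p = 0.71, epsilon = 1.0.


k_inf = eta * f * p * epsilon
k_inf = 1.89 * 0.79 * 0.71 * 1.0
k_inf = 1.0601

1.0601


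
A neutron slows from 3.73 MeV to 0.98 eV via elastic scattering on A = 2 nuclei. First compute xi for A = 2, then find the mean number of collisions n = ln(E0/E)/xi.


xi = 1 + (A-1)^2/(2A)*ln((A-1)/(A+1)) = 0.7253469 (for A = 2)
n = ln(E0/E) / xi
n = ln(3.73e6 / 0.98) / 0.7253469
n = ln(3.806122e+06) / 0.7253469 = 20.889

20.889


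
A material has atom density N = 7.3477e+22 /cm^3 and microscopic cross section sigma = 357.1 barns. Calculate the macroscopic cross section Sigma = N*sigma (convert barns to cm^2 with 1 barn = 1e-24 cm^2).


Sigma = N * sigma_barns * 1e-24
Sigma = 7.3477e+22 * 357.1 * 1e-24
Sigma = 26.239 /cm

26.239


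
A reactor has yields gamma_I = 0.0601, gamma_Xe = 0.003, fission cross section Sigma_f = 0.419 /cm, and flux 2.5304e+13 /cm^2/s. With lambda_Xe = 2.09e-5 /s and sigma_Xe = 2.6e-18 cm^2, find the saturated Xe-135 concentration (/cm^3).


Xe_eq = (gamma_I + gamma_Xe) * Sigma_f * phi / (lambda_Xe + sigma_Xe * phi)
Numerator = (0.0601 + 0.003) * 0.419 * 2.5304e+13 = 6.690099e+11
Denominator = 2.09e-5 + 2.6e-18 * 2.5304e+13 = 8.669040e-05
Xe_eq = 6.690099e+11 / 8.669040e-05 = 7.7172e+15 /cm^3

7.7172e+15


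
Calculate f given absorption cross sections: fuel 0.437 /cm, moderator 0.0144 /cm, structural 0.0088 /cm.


f = Sigma_a_fuel / (Sigma_a_fuel + Sigma_a_mod + Sigma_a_other)
f = 0.437 / (0.437 + 0.0144 + 0.0088)
f = 0.94959

0.94959


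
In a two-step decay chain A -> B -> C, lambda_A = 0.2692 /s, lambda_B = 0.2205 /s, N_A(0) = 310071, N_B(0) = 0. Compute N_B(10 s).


N_B(t) = lambda_A * N_A0 / (lambda_B - lambda_A) * [exp(-lambda_A*t) - exp(-lambda_B*t)]
exp(-0.2692*10) = 0.06774531; exp(-0.2205*10) = 0.1102505
N_B = 0.2692 * 310071 / (0.2205 - 0.2692) * (0.06774531 - 0.1102505)
N_B = 72853

72853


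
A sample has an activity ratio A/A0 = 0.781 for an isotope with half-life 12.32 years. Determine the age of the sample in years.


lambda = ln(2) / t_half = ln(2) / 12.32 = 0.05626195 /yr
t = -ln(A/A0) / lambda
t = -ln(0.781) / 0.05626195
t = 4.3934 yr

4.3934


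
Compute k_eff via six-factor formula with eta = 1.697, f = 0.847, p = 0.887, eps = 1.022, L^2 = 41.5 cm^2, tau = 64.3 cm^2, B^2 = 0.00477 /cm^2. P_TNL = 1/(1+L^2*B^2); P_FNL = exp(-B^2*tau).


k_inf = eta*f*p*eps = 1.697*0.847*0.887*1.022 = 1.302986
P_TNL = 1/(1 + L^2*B^2) = 1/(1 + 41.5*0.00477) = 0.8347559
P_FNL = exp(-B^2*tau) = exp(-0.00477*64.3) = 0.7358632
k_eff = k_inf * P_TNL * P_FNL = 1.302986 * 0.8347559 * 0.7358632
k_eff = 0.80038

0.80038


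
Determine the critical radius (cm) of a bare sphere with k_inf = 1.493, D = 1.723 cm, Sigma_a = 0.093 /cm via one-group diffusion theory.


L^2 = D / Sigma_a = 1.723 / 0.093 = 18.52688 cm^2
B_m^2 = (k_inf - 1) / L^2 = (1.493 - 1) / 18.52688 = 0.02660999 /cm^2
For a bare sphere: B_g = pi/R, so R_c = pi / sqrt(B_m^2)
R_c = pi / sqrt(0.02660999) = 19.259 cm

19.259


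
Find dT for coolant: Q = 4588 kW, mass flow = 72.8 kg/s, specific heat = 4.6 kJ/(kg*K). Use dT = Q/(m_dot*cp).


dT = Q / (m_dot * cp)
dT = 4588 / (72.8 * 4.6)
dT = 13.700 C

13.700


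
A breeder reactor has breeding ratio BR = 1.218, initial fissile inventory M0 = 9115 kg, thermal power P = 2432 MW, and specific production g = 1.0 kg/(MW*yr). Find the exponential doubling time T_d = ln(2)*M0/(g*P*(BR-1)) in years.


Breeding gain G = BR - 1 = 1.218 - 1 = 0.218
Fissile production rate = g * P * G = 1.0 * 2432 * 0.218 = 530.176 kg/yr
T_d = ln(2) * M0 / (g * P * G)
T_d = ln(2) * 9115 / 530.176 = 11.917 yr

11.917


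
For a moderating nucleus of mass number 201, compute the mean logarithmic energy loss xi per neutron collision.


xi = 1 + (A-1)^2/(2A) * ln((A-1)/(A+1))
xi = 1 + (201-1)^2/(2*201) * ln((201-1)/(201 +1))
xi = 0.0099173

0.0099173


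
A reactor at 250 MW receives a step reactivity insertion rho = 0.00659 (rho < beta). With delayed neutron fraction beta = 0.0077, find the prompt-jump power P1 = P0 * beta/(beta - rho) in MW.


P1/P0 = beta / (beta - rho)
P1/P0 = 0.0077 / (0.0077 - 0.00659) = 6.936937
P1 = 250 * 6.936937 = 1734.2 MW

1734.2


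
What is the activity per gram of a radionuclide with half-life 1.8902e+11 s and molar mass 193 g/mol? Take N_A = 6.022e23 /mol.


lambda = ln(2) / t_half = ln(2) / 1.8902e+11 = 3.667057e-12 /s
SA = lambda * N_A / M
SA = 3.667057e-12 * 6.022e23 / 193
SA = 1.1442e+10 Bq/g

1.1442e+10


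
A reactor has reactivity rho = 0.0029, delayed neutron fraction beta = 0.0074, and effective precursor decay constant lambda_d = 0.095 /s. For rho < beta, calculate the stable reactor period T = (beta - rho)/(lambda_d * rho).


T = (beta - rho) / (lambda_d * rho)
T = (0.0074 - 0.0029) / (0.095 * 0.0029)
T = 16.334 s

16.334


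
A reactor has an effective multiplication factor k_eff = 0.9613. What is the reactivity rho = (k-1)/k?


rho = (k_eff - 1) / k_eff
rho = (0.9613 - 1) / 0.9613
rho = -0.040258

-0.040258


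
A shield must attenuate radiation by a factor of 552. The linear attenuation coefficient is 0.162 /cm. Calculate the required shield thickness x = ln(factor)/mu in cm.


x = ln(factor) / mu
x = ln(552) / 0.162
x = 38.973 cm

38.973


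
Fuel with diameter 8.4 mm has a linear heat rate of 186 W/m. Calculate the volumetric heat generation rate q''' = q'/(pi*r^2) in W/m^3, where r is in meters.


r = D / 2 / 1000 = 8.4 / 2 / 1000 = 0.0042 m
q''' = q' / (pi * r^2)
q''' = 186 / (pi * 0.0042^2)
q''' = 3.3563e+06 W/m^3

3.3563e+06


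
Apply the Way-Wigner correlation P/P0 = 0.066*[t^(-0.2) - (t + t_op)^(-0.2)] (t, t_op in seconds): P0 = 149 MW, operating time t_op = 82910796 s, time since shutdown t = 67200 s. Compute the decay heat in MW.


P/P0 = 0.066 * [t^(-0.2) - (t + t_op)^(-0.2)]
P/P0 = 0.066 * [67200^(-0.2) - (67200 + 82910796)^(-0.2)]
P/P0 = 0.066 * [0.1082745 - 0.02607399] = 0.005425234
P = 149 * 0.005425234 = 0.80836 MW

0.80836


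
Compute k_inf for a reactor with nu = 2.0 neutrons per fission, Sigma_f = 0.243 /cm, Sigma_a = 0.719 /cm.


k_inf = nu * Sigma_f / Sigma_a
k_inf = 2.0 * 0.243 / 0.719
k_inf = 0.67594

0.67594


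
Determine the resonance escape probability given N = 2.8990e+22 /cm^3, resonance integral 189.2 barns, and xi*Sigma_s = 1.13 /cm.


p = exp(-N * I * 1e-24 / (xi*Sigma_s))
p = exp(-2.8990e+22 * 189.2 * 1e-24 / 1.13)
p = 0.0077979

0.0077979


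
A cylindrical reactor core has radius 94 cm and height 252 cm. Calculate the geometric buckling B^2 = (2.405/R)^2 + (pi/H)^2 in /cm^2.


B^2 = (2.405/R)^2 + (pi/H)^2
B^2 = (2.405/94)^2 + (pi/252)^2
B^2 = 8.1001e-04 /cm^2

8.1001e-04


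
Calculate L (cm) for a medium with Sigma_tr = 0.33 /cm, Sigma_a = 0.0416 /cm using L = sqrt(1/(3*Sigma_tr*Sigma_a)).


D = 1 / (3 * Sigma_tr) = 1 / (3 * 0.33) = 1.010101 cm
L = sqrt(D / Sigma_a)
L = sqrt(1.010101 / 0.0416)
L = 4.9276 cm

4.9276


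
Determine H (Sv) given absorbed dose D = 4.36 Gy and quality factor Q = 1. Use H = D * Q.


H = D * Q
H = 4.36 * 1
H = 4.3600 Sv

4.3600


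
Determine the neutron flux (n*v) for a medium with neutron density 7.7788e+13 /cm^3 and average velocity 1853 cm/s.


phi = n * v
phi = 7.7788e+13 * 1853
phi = 1.4414e+17 /cm^2/s

1.4414e+17


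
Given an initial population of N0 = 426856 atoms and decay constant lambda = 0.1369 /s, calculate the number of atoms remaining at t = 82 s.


N = N0 * exp(-lambda * t)
N = 426856 * exp(-0.1369 * 82)
N = 5.6882

5.6882


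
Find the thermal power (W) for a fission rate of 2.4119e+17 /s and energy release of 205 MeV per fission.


P = fission_rate * E_MeV * 1.602e-13
P = 2.4119e+17 * 205 * 1.602e-13
P = 7.9209e+06 W

7.9209e+06


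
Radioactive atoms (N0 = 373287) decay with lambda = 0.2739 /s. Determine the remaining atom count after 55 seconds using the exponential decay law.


N = N0 * exp(-lambda * t)
N = 373287 * exp(-0.2739 * 55)
N = 0.10706

0.10706


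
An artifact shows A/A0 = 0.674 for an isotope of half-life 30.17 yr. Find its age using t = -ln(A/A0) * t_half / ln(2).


lambda = ln(2) / t_half = ln(2) / 30.17 = 0.02297472 /yr
t = -ln(A/A0) / lambda
t = -ln(0.674) / 0.02297472
t = 17.172 yr

17.172


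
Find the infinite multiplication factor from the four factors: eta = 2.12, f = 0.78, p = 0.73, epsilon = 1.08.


k_inf = eta * f * p * epsilon
k_inf = 2.12 * 0.78 * 0.73 * 1.08
k_inf = 1.3037

1.3037


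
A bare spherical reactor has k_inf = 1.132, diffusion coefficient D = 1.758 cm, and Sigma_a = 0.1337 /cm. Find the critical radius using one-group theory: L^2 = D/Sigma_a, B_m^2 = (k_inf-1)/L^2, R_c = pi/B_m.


L^2 = D / Sigma_a = 1.758 / 0.1337 = 13.14884 cm^2
B_m^2 = (k_inf - 1) / L^2 = (1.132 - 1) / 13.14884 = 0.01003891 /cm^2
For a bare sphere: B_g = pi/R, so R_c = pi / sqrt(B_m^2)
R_c = pi / sqrt(0.01003891) = 31.355 cm

31.355


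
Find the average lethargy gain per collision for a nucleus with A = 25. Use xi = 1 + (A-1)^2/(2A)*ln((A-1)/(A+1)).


xi = 1 + (A-1)^2/(2A) * ln((A-1)/(A+1))
xi = 1 + (25-1)^2/(2*25) * ln((25-1)/(25 +1))
xi = 0.077908

0.077908


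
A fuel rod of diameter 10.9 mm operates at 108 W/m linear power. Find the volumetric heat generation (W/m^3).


r = D / 2 / 1000 = 10.9 / 2 / 1000 = 0.00545 m
q''' = q' / (pi * r^2)
q''' = 108 / (pi * 0.00545^2)
q''' = 1.1574e+06 W/m^3

1.1574e+06


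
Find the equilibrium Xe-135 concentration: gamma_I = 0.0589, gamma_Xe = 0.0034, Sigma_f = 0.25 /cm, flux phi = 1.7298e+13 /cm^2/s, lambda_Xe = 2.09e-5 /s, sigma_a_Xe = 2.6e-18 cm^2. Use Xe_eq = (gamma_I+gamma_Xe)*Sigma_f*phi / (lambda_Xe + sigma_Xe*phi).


Xe_eq = (gamma_I + gamma_Xe) * Sigma_f * phi / (lambda_Xe + sigma_Xe * phi)
Numerator = (0.0589 + 0.0034) * 0.25 * 1.7298e+13 = 2.694164e+11
Denominator = 2.09e-5 + 2.6e-18 * 1.7298e+13 = 6.587480e-05
Xe_eq = 2.694164e+11 / 6.587480e-05 = 4.0898e+15 /cm^3

4.0898e+15


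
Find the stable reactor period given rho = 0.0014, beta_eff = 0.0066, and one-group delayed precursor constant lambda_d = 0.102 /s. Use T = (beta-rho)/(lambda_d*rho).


T = (beta - rho) / (lambda_d * rho)
T = (0.0066 - 0.0014) / (0.102 * 0.0014)
T = 36.415 s

36.415


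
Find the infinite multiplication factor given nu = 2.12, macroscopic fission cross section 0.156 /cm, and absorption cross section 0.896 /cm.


k_inf = nu * Sigma_f / Sigma_a
k_inf = 2.12 * 0.156 / 0.896
k_inf = 0.36911

0.36911


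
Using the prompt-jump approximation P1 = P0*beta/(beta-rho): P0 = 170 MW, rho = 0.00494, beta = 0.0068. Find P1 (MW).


P1/P0 = beta / (beta - rho)
P1/P0 = 0.0068 / (0.0068 - 0.00494) = 3.655914
P1 = 170 * 3.655914 = 621.51 MW

621.51


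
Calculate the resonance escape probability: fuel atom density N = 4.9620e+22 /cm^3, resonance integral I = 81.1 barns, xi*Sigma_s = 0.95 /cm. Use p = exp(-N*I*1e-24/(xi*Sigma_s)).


p = exp(-N * I * 1e-24 / (xi*Sigma_s))
p = exp(-4.9620e+22 * 81.1 * 1e-24 / 0.95)
p = 0.014466

0.014466


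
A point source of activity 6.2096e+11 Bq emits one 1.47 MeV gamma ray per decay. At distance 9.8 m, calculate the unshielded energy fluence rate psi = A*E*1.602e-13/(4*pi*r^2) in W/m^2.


psi = A * E * 1.602e-13 / (4*pi*r^2)
psi = 6.2096e+11 * 1.47 * 1.602e-13 / (4*pi*9.8^2)
psi = 1.2117e-04 W/m^2

1.2117e-04


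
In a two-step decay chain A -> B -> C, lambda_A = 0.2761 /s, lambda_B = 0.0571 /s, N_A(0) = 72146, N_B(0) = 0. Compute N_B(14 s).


N_B(t) = lambda_A * N_A0 / (lambda_B - lambda_A) * [exp(-lambda_A*t) - exp(-lambda_B*t)]
exp(-0.2761*14) = 0.02095454; exp(-0.0571*14) = 0.4495986
N_B = 0.2761 * 72146 / (0.0571 - 0.2761) * (0.02095454 - 0.4495986)
N_B = 38988

38988


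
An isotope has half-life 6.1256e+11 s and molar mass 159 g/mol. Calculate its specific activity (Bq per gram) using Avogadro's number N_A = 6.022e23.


lambda = ln(2) / t_half = ln(2) / 6.1256e+11 = 1.131558e-12 /s
SA = lambda * N_A / M
SA = 1.131558e-12 * 6.022e23 / 159
SA = 4.2857e+09 Bq/g

4.2857e+09


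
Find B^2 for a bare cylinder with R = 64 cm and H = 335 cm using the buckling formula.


B^2 = (2.405/R)^2 + (pi/H)^2
B^2 = (2.405/64)^2 + (pi/335)^2
B^2 = 0.0015001 /cm^2

0.0015001


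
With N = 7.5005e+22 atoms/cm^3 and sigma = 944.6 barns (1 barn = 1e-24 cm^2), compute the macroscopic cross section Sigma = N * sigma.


Sigma = N * sigma_barns * 1e-24
Sigma = 7.5005e+22 * 944.6 * 1e-24
Sigma = 70.850 /cm

70.850


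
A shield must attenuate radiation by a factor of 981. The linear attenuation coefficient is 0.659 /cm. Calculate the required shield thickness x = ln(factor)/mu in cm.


x = ln(factor) / mu
x = ln(981) / 0.659
x = 10.453 cm

10.453


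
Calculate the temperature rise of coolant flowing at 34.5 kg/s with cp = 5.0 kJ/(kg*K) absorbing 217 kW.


dT = Q / (m_dot * cp)
dT = 217 / (34.5 * 5.0)
dT = 1.2580 C

1.2580


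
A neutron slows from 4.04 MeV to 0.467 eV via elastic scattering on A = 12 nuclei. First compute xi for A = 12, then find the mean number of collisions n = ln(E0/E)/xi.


xi = 1 + (A-1)^2/(2A)*ln((A-1)/(A+1)) = 0.1577690 (for A = 12)
n = ln(E0/E) / xi
n = ln(4.04e6 / 0.467) / 0.1577690
n = ln(8.650964e+06) / 0.1577690 = 101.24

101.24


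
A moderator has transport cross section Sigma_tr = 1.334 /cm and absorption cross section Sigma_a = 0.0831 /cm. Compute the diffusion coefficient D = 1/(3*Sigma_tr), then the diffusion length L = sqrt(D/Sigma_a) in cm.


D = 1 / (3 * Sigma_tr) = 1 / (3 * 1.334) = 0.2498751 cm
L = sqrt(D / Sigma_a)
L = sqrt(0.2498751 / 0.0831)
L = 1.7340 cm

1.7340


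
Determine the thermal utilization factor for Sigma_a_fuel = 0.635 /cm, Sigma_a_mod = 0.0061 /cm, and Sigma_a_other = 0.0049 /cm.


f = Sigma_a_fuel / (Sigma_a_fuel + Sigma_a_mod + Sigma_a_other)
f = 0.635 / (0.635 + 0.0061 + 0.0049)
f = 0.98297

0.98297


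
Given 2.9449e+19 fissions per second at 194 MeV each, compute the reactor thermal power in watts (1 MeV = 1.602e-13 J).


P = fission_rate * E_MeV * 1.602e-13
P = 2.9449e+19 * 194 * 1.602e-13
P = 9.1524e+08 W

9.1524e+08


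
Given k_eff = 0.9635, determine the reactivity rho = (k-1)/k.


rho = (k_eff - 1) / k_eff
rho = (0.9635 - 1) / 0.9635
rho = -0.037883

-0.037883


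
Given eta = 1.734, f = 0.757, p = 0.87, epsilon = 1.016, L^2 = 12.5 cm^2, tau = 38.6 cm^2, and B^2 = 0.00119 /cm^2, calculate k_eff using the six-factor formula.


k_inf = eta*f*p*eps = 1.734*0.757*0.87*1.016 = 1.160267
P_TNL = 1/(1 + L^2*B^2) = 1/(1 + 12.5*0.00119) = 0.9853430
P_FNL = exp(-B^2*tau) = exp(-0.00119*38.6) = 0.9551050
k_eff = k_inf * P_TNL * P_FNL = 1.160267 * 0.9853430 * 0.9551050
k_eff = 1.0919

1.0919


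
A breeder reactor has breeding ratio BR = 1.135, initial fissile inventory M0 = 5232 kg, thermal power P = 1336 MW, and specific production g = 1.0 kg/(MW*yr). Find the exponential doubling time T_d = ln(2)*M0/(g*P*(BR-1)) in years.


Breeding gain G = BR - 1 = 1.135 - 1 = 0.135
Fissile production rate = g * P * G = 1.0 * 1336 * 0.135 = 180.36 kg/yr
T_d = ln(2) * M0 / (g * P * G)
T_d = ln(2) * 5232 / 180.36 = 20.107 yr

20.107


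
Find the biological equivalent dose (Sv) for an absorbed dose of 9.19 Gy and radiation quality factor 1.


H = D * Q
H = 9.19 * 1
H = 9.1900 Sv

9.1900


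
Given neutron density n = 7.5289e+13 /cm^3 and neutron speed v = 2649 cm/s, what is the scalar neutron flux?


phi = n * v
phi = 7.5289e+13 * 2649
phi = 1.9944e+17 /cm^2/s

1.9944e+17


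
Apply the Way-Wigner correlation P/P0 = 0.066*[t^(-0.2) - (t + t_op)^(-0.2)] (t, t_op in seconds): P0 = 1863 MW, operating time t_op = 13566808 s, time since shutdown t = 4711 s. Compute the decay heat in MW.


P/P0 = 0.066 * [t^(-0.2) - (t + t_op)^(-0.2)]
P/P0 = 0.066 * [4711^(-0.2) - (4711 + 13566808)^(-0.2)]
P/P0 = 0.066 * [0.1842372 - 0.03745194] = 0.009687827
P = 1863 * 0.009687827 = 18.048 MW

18.048


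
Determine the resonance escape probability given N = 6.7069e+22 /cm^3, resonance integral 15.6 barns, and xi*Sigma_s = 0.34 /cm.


p = exp(-N * I * 1e-24 / (xi*Sigma_s))
p = exp(-6.7069e+22 * 15.6 * 1e-24 / 0.34)
p = 0.046084

0.046084


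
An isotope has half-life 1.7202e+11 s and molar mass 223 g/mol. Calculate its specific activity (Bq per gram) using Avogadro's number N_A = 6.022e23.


lambda = ln(2) / t_half = ln(2) / 1.7202e+11 = 4.029457e-12 /s
SA = lambda * N_A / M
SA = 4.029457e-12 * 6.022e23 / 223
SA = 1.0881e+10 Bq/g

1.0881e+10


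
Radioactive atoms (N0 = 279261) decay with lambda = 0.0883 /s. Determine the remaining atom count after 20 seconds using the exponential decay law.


N = N0 * exp(-lambda * t)
N = 279261 * exp(-0.0883 * 20)
N = 47758

47758


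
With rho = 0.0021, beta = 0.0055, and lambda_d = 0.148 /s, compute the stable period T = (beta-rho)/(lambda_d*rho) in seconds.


T = (beta - rho) / (lambda_d * rho)
T = (0.0055 - 0.0021) / (0.148 * 0.0021)
T = 10.940 s

10.940


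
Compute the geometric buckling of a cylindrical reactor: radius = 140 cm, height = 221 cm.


B^2 = (2.405/R)^2 + (pi/H)^2
B^2 = (2.405/140)^2 + (pi/221)^2
B^2 = 4.9718e-04 /cm^2

4.9718e-04


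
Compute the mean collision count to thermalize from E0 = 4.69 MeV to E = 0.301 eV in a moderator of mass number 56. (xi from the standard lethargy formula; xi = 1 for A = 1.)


xi = 1 + (A-1)^2/(2A)*ln((A-1)/(A+1)) = 0.03529286 (for A = 56)
n = ln(E0/E) / xi
n = ln(4.69e6 / 0.301) / 0.03529286
n = ln(1.558140e+07) / 0.03529286 = 469.26

469.26


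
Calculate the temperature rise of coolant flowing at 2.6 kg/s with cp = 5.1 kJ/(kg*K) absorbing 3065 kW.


dT = Q / (m_dot * cp)
dT = 3065 / (2.6 * 5.1)
dT = 231.15 C

231.15


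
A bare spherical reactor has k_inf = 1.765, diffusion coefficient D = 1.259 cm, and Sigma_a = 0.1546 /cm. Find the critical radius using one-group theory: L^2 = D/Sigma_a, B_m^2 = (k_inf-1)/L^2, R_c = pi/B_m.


L^2 = D / Sigma_a = 1.259 / 0.1546 = 8.143596 cm^2
B_m^2 = (k_inf - 1) / L^2 = (1.765 - 1) / 8.143596 = 0.09393884 /cm^2
For a bare sphere: B_g = pi/R, so R_c = pi / sqrt(B_m^2)
R_c = pi / sqrt(0.09393884) = 10.250 cm

10.250


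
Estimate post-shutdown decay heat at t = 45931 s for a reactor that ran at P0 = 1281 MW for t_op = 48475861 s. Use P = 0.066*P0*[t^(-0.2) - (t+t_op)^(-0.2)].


P/P0 = 0.066 * [t^(-0.2) - (t + t_op)^(-0.2)]
P/P0 = 0.066 * [45931^(-0.2) - (45931 + 48475861)^(-0.2)]
P/P0 = 0.066 * [0.1168366 - 0.02902770] = 0.005795387
P = 1281 * 0.005795387 = 7.4239 MW

7.4239


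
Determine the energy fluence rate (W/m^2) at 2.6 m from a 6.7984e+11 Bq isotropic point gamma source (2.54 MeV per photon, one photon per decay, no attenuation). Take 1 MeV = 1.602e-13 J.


psi = A * E * 1.602e-13 / (4*pi*r^2)
psi = 6.7984e+11 * 2.54 * 1.602e-13 / (4*pi*2.6^2)
psi = 0.0032565 W/m^2

0.0032565


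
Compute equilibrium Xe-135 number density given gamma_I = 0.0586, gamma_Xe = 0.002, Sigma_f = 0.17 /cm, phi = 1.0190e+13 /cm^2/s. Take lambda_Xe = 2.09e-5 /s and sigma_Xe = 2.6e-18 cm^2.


Xe_eq = (gamma_I + gamma_Xe) * Sigma_f * phi / (lambda_Xe + sigma_Xe * phi)
Numerator = (0.0586 + 0.002) * 0.17 * 1.0190e+13 = 1.049774e+11
Denominator = 2.09e-5 + 2.6e-18 * 1.0190e+13 = 4.739400e-05
Xe_eq = 1.049774e+11 / 4.739400e-05 = 2.2150e+15 /cm^3

2.2150e+15


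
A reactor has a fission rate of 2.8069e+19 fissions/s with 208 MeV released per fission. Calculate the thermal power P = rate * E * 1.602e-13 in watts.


P = fission_rate * E_MeV * 1.602e-13
P = 2.8069e+19 * 208 * 1.602e-13
P = 9.3530e+08 W

9.3530e+08


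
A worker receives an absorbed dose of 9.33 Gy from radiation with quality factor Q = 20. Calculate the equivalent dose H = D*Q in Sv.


H = D * Q
H = 9.33 * 20
H = 186.60 Sv

186.60


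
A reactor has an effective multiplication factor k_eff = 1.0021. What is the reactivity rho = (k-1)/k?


rho = (k_eff - 1) / k_eff
rho = (1.0021 - 1) / 1.0021
rho = 0.0020956

0.0020956


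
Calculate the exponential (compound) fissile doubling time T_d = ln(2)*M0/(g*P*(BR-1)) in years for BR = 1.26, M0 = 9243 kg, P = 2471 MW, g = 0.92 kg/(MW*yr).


Breeding gain G = BR - 1 = 1.26 - 1 = 0.26
Fissile production rate = g * P * G = 0.92 * 2471 * 0.26 = 591.0632 kg/yr
T_d = ln(2) * M0 / (g * P * G)
T_d = ln(2) * 9243 / 591.0632 = 10.839 yr

10.839


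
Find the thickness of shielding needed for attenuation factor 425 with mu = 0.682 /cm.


x = ln(factor) / mu
x = ln(425) / 0.682
x = 8.8740 cm

8.8740


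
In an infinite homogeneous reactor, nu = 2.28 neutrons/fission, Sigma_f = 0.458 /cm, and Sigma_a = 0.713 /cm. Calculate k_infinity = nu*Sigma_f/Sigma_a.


k_inf = nu * Sigma_f / Sigma_a
k_inf = 2.28 * 0.458 / 0.713
k_inf = 1.4646

1.4646


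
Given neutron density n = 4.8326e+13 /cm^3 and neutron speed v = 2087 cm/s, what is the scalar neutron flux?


phi = n * v
phi = 4.8326e+13 * 2087
phi = 1.0086e+17 /cm^2/s

1.0086e+17


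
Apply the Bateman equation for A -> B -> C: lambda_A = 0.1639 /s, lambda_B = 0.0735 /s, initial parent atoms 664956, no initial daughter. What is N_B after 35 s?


N_B(t) = lambda_A * N_A0 / (lambda_B - lambda_A) * [exp(-lambda_A*t) - exp(-lambda_B*t)]
exp(-0.1639*35) = 0.003226040; exp(-0.0735*35) = 0.07634445
N_B = 0.1639 * 664956 / (0.0735 - 0.1639) * (0.003226040 - 0.07634445)
N_B = 88152

88152


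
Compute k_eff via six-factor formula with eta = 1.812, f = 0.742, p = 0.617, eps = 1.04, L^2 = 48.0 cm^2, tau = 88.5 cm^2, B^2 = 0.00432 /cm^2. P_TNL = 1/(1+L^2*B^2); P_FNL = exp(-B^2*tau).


k_inf = eta*f*p*eps = 1.812*0.742*0.617*1.04 = 0.8627413
P_TNL = 1/(1 + L^2*B^2) = 1/(1 + 48.0*0.00432) = 0.8282534
P_FNL = exp(-B^2*tau) = exp(-0.00432*88.5) = 0.6822767
k_eff = k_inf * P_TNL * P_FNL = 0.8627413 * 0.8282534 * 0.6822767
k_eff = 0.48753

0.48753


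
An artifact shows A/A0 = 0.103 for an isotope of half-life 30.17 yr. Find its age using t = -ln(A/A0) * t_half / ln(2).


lambda = ln(2) / t_half = ln(2) / 30.17 = 0.02297472 /yr
t = -ln(A/A0) / lambda
t = -ln(0.103) / 0.02297472
t = 98.936 yr

98.936


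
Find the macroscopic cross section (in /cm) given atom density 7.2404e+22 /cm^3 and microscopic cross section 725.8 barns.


Sigma = N * sigma_barns * 1e-24
Sigma = 7.2404e+22 * 725.8 * 1e-24
Sigma = 52.551 /cm

52.551


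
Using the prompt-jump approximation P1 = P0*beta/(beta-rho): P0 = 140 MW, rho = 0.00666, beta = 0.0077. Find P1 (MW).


P1/P0 = beta / (beta - rho)
P1/P0 = 0.0077 / (0.0077 - 0.00666) = 7.403846
P1 = 140 * 7.403846 = 1036.5 MW

1036.5


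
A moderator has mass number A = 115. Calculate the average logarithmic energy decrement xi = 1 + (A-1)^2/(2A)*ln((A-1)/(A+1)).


xi = 1 + (A-1)^2/(2A) * ln((A-1)/(A+1))
xi = 1 + (115-1)^2/(2*115) * ln((115-1)/(115 +1))
xi = 0.017291

0.017291


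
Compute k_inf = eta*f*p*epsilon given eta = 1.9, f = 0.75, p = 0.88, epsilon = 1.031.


k_inf = eta * f * p * epsilon
k_inf = 1.9 * 0.75 * 0.88 * 1.031
k_inf = 1.2929

1.2929


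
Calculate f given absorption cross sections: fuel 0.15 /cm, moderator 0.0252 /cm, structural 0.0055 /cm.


f = Sigma_a_fuel / (Sigma_a_fuel + Sigma_a_mod + Sigma_a_other)
f = 0.15 / (0.15 + 0.0252 + 0.0055)
f = 0.83011

0.83011


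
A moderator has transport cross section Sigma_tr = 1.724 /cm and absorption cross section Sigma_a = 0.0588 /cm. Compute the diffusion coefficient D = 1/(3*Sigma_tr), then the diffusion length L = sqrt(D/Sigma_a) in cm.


D = 1 / (3 * Sigma_tr) = 1 / (3 * 1.724) = 0.1933488 cm
L = sqrt(D / Sigma_a)
L = sqrt(0.1933488 / 0.0588)
L = 1.8134 cm

1.8134


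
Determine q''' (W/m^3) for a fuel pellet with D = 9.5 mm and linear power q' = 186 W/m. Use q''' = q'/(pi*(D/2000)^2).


r = D / 2 / 1000 = 9.5 / 2 / 1000 = 0.00475 m
q''' = q' / (pi * r^2)
q''' = 186 / (pi * 0.00475^2)
q''' = 2.6241e+06 W/m^3

2.6241e+06


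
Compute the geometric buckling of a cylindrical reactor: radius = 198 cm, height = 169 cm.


B^2 = (2.405/R)^2 + (pi/H)^2
B^2 = (2.405/198)^2 + (pi/169)^2
B^2 = 4.9310e-04 /cm^2

4.9310e-04


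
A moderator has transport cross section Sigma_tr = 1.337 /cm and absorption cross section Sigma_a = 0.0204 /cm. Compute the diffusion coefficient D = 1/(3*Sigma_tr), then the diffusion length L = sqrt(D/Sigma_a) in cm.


D = 1 / (3 * Sigma_tr) = 1 / (3 * 1.337) = 0.2493144 cm
L = sqrt(D / Sigma_a)
L = sqrt(0.2493144 / 0.0204)
L = 3.4959 cm

3.4959


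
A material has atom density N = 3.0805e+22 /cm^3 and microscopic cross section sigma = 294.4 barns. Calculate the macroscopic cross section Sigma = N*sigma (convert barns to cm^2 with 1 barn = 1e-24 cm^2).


Sigma = N * sigma_barns * 1e-24
Sigma = 3.0805e+22 * 294.4 * 1e-24
Sigma = 9.0690 /cm

9.0690


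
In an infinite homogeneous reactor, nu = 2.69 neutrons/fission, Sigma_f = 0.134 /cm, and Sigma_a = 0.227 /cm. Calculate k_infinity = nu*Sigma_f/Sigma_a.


k_inf = nu * Sigma_f / Sigma_a
k_inf = 2.69 * 0.134 / 0.227
k_inf = 1.5879

1.5879


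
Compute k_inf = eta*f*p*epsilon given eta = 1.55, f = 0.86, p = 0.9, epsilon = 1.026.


k_inf = eta * f * p * epsilon
k_inf = 1.55 * 0.86 * 0.9 * 1.026
k_inf = 1.2309

1.2309


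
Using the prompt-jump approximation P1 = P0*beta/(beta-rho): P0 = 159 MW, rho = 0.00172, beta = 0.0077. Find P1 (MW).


P1/P0 = beta / (beta - rho)
P1/P0 = 0.0077 / (0.0077 - 0.00172) = 1.287625
P1 = 159 * 1.287625 = 204.73 MW

204.73


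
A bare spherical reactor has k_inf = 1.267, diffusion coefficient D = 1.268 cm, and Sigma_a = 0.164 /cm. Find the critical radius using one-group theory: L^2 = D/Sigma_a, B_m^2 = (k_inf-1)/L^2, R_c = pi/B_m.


L^2 = D / Sigma_a = 1.268 / 0.164 = 7.731707 cm^2
B_m^2 = (k_inf - 1) / L^2 = (1.267 - 1) / 7.731707 = 0.03453312 /cm^2
For a bare sphere: B_g = pi/R, so R_c = pi / sqrt(B_m^2)
R_c = pi / sqrt(0.03453312) = 16.906 cm

16.906


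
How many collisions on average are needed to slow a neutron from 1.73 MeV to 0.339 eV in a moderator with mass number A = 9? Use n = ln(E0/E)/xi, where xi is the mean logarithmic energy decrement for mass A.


xi = 1 + (A-1)^2/(2A)*ln((A-1)/(A+1)) = 0.2066007 (for A = 9)
n = ln(E0/E) / xi
n = ln(1.73e6 / 0.339) / 0.2066007
n = ln(5.103245e+06) / 0.2066007 = 74.760

74.760


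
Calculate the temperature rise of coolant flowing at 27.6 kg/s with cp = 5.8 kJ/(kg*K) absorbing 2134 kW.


dT = Q / (m_dot * cp)
dT = 2134 / (27.6 * 5.8)
dT = 13.331 C

13.331


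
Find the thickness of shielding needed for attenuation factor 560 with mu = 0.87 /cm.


x = ln(factor) / mu
x = ln(560) / 0.87
x = 7.2735 cm

7.2735


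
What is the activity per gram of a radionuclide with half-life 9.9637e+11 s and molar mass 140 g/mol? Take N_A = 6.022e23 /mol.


lambda = ln(2) / t_half = ln(2) / 9.9637e+11 = 6.956725e-13 /s
SA = lambda * N_A / M
SA = 6.956725e-13 * 6.022e23 / 140
SA = 2.9924e+09 Bq/g

2.9924e+09


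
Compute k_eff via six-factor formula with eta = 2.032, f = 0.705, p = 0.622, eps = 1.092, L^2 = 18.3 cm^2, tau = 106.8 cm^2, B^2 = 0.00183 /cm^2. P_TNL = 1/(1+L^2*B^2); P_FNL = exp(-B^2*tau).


k_inf = eta*f*p*eps = 2.032*0.705*0.622*1.092 = 0.9730291
P_TNL = 1/(1 + L^2*B^2) = 1/(1 + 18.3*0.00183) = 0.9675962
P_FNL = exp(-B^2*tau) = exp(-0.00183*106.8) = 0.8224694
k_eff = k_inf * P_TNL * P_FNL = 0.9730291 * 0.9675962 * 0.8224694
k_eff = 0.77435

0.77435


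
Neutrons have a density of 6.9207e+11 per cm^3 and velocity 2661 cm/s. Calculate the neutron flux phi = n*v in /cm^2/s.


phi = n * v
phi = 6.9207e+11 * 2661
phi = 1.8416e+15 /cm^2/s

1.8416e+15


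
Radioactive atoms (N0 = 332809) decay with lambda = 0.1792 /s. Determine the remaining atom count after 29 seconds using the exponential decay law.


N = N0 * exp(-lambda * t)
N = 332809 * exp(-0.1792 * 29)
N = 1841.8

1841.8


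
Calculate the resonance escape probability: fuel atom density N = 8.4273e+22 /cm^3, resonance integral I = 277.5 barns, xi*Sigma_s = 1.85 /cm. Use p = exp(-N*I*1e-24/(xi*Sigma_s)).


p = exp(-N * I * 1e-24 / (xi*Sigma_s))
p = exp(-8.4273e+22 * 277.5 * 1e-24 / 1.85)
p = 3.2367e-06

3.2367e-06


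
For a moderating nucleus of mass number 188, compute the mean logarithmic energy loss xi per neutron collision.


xi = 1 + (A-1)^2/(2A) * ln((A-1)/(A+1))
xi = 1 + (188-1)^2/(2*188) * ln((188-1)/(188 +1))
xi = 0.010601

0.010601


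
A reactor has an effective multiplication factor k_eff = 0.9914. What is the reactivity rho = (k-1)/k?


rho = (k_eff - 1) / k_eff
rho = (0.9914 - 1) / 0.9914
rho = -0.0086746

-0.0086746


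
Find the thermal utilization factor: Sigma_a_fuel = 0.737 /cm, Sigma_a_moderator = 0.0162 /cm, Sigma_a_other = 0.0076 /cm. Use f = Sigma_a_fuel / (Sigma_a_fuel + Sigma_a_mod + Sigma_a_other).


f = Sigma_a_fuel / (Sigma_a_fuel + Sigma_a_mod + Sigma_a_other)
f = 0.737 / (0.737 + 0.0162 + 0.0076)
f = 0.96872

0.96872


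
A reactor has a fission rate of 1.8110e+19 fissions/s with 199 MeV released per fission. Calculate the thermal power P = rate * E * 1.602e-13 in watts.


P = fission_rate * E_MeV * 1.602e-13
P = 1.8110e+19 * 199 * 1.602e-13
P = 5.7734e+08 W

5.7734e+08


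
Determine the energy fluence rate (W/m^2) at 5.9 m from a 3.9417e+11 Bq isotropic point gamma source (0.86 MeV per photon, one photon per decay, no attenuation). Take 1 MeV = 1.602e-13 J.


psi = A * E * 1.602e-13 / (4*pi*r^2)
psi = 3.9417e+11 * 0.86 * 1.602e-13 / (4*pi*5.9^2)
psi = 1.2415e-04 W/m^2

1.2415e-04


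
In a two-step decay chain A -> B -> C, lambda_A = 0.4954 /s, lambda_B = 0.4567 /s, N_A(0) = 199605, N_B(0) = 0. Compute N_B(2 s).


N_B(t) = lambda_A * N_A0 / (lambda_B - lambda_A) * [exp(-lambda_A*t) - exp(-lambda_B*t)]
exp(-0.4954*2) = 0.3712795; exp(-0.4567*2) = 0.4011580
N_B = 0.4954 * 199605 / (0.4567 - 0.4954) * (0.3712795 - 0.4011580)
N_B = 76344

76344


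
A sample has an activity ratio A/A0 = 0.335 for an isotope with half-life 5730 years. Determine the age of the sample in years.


lambda = ln(2) / t_half = ln(2) / 5730 = 1.209681e-04 /yr
t = -ln(A/A0) / lambda
t = -ln(0.335) / 1.209681e-04
t = 9040.6 yr

9040.6


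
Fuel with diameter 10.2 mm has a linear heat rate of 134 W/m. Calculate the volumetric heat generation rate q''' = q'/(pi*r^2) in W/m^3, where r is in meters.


r = D / 2 / 1000 = 10.2 / 2 / 1000 = 0.0051 m
q''' = q' / (pi * r^2)
q''' = 134 / (pi * 0.0051^2)
q''' = 1.6399e+06 W/m^3

1.6399e+06


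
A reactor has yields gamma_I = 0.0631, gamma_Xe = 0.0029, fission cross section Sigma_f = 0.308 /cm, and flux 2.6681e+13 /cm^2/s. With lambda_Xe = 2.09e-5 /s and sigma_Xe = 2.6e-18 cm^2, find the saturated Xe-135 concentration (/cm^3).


Xe_eq = (gamma_I + gamma_Xe) * Sigma_f * phi / (lambda_Xe + sigma_Xe * phi)
Numerator = (0.0631 + 0.0029) * 0.308 * 2.6681e+13 = 5.423714e+11
Denominator = 2.09e-5 + 2.6e-18 * 2.6681e+13 = 9.027060e-05
Xe_eq = 5.423714e+11 / 9.027060e-05 = 6.0083e+15 /cm^3

6.0083e+15


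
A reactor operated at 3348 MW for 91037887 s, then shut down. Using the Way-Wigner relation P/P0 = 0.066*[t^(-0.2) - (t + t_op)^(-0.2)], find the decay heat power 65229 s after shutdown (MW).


P/P0 = 0.066 * [t^(-0.2) - (t + t_op)^(-0.2)]
P/P0 = 0.066 * [65229^(-0.2) - (65229 + 91037887)^(-0.2)]
P/P0 = 0.066 * [0.1089211 - 0.02559136] = 0.005499763
P = 3348 * 0.005499763 = 18.413 MW

18.413


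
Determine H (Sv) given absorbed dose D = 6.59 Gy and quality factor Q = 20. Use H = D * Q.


H = D * Q
H = 6.59 * 20
H = 131.80 Sv

131.80


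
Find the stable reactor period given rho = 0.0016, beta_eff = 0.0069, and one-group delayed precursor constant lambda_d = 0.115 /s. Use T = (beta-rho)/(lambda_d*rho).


T = (beta - rho) / (lambda_d * rho)
T = (0.0069 - 0.0016) / (0.115 * 0.0016)
T = 28.804 s

28.804


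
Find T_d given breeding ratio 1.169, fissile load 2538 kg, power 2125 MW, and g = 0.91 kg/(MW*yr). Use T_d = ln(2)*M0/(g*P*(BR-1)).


Breeding gain G = BR - 1 = 1.169 - 1 = 0.169
Fissile production rate = g * P * G = 0.91 * 2125 * 0.169 = 326.80375 kg/yr
T_d = ln(2) * M0 / (g * P * G)
T_d = ln(2) * 2538 / 326.80375 = 5.3831 yr

5.3831


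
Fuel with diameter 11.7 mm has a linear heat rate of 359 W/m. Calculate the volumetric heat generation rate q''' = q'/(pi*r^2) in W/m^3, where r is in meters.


r = D / 2 / 1000 = 11.7 / 2 / 1000 = 0.00585 m
q''' = q' / (pi * r^2)
q''' = 359 / (pi * 0.00585^2)
q''' = 3.3391e+06 W/m^3

3.3391e+06


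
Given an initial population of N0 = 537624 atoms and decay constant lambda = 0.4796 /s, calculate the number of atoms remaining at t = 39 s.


N = N0 * exp(-lambda * t)
N = 537624 * exp(-0.4796 * 39)
N = 0.0040482

0.0040482


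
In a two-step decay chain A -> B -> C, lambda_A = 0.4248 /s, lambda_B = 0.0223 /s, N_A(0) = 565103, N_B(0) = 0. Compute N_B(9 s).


N_B(t) = lambda_A * N_A0 / (lambda_B - lambda_A) * [exp(-lambda_A*t) - exp(-lambda_B*t)]
exp(-0.4248*9) = 0.02185774; exp(-0.0223*9) = 0.8181578
N_B = 0.4248 * 565103 / (0.0223 - 0.4248) * (0.02185774 - 0.8181578)
N_B = 474923

474923


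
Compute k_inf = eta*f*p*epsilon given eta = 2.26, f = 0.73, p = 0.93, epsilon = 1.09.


k_inf = eta * f * p * epsilon
k_inf = 2.26 * 0.73 * 0.93 * 1.09
k_inf = 1.6724

1.6724


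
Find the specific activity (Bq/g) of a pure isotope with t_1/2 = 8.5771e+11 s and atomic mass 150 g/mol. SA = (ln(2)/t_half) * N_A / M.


lambda = ln(2) / t_half = ln(2) / 8.5771e+11 = 8.081370e-13 /s
SA = lambda * N_A / M
SA = 8.081370e-13 * 6.022e23 / 150
SA = 3.2444e+09 Bq/g

3.2444e+09


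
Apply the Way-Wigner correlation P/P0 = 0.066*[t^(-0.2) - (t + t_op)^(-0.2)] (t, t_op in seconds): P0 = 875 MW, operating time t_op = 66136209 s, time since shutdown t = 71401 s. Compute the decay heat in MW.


P/P0 = 0.066 * [t^(-0.2) - (t + t_op)^(-0.2)]
P/P0 = 0.066 * [71401^(-0.2) - (71401 + 66136209)^(-0.2)]
P/P0 = 0.066 * [0.1069693 - 0.02727837] = 0.005259601
P = 875 * 0.005259601 = 4.6022 MW

4.6022


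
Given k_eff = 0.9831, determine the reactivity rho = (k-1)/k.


rho = (k_eff - 1) / k_eff
rho = (0.9831 - 1) / 0.9831
rho = -0.017191

-0.017191


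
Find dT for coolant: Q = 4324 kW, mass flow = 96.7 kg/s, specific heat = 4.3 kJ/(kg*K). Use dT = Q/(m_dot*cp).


dT = Q / (m_dot * cp)
dT = 4324 / (96.7 * 4.3)
dT = 10.399 C

10.399


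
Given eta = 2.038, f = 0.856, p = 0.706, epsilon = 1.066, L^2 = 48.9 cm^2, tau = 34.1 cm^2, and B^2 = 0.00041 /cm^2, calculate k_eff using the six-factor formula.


k_inf = eta*f*p*eps = 2.038*0.856*0.706*1.066 = 1.312925
P_TNL = 1/(1 + L^2*B^2) = 1/(1 + 48.9*0.00041) = 0.9803451
P_FNL = exp(-B^2*tau) = exp(-0.00041*34.1) = 0.9861163
k_eff = k_inf * P_TNL * P_FNL = 1.312925 * 0.9803451 * 0.9861163
k_eff = 1.2692

1.2692


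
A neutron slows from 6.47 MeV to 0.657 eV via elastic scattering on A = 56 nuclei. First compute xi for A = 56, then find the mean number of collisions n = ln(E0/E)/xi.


xi = 1 + (A-1)^2/(2A)*ln((A-1)/(A+1)) = 0.03529286 (for A = 56)
n = ln(E0/E) / xi
n = ln(6.47e6 / 0.657) / 0.03529286
n = ln(9.847793e+06) / 0.03529286 = 456.26

456.26


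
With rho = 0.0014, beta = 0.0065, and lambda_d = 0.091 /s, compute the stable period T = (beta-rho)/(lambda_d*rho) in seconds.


T = (beta - rho) / (lambda_d * rho)
T = (0.0065 - 0.0014) / (0.091 * 0.0014)
T = 40.031 s

40.031


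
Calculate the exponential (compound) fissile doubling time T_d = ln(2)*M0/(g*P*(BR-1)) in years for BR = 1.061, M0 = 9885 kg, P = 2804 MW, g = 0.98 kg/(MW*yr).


Breeding gain G = BR - 1 = 1.061 - 1 = 0.061
Fissile production rate = g * P * G = 0.98 * 2804 * 0.061 = 167.62312 kg/yr
T_d = ln(2) * M0 / (g * P * G)
T_d = ln(2) * 9885 / 167.62312 = 40.876 yr

40.876


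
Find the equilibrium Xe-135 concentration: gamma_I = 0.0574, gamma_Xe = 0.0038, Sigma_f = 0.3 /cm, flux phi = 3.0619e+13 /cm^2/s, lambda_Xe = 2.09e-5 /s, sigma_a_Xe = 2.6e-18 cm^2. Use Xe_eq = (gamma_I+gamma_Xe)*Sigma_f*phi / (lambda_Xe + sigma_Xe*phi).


Xe_eq = (gamma_I + gamma_Xe) * Sigma_f * phi / (lambda_Xe + sigma_Xe * phi)
Numerator = (0.0574 + 0.0038) * 0.3 * 3.0619e+13 = 5.621648e+11
Denominator = 2.09e-5 + 2.6e-18 * 3.0619e+13 = 1.005094e-04
Xe_eq = 5.621648e+11 / 1.005094e-04 = 5.5932e+15 /cm^3

5.5932e+15


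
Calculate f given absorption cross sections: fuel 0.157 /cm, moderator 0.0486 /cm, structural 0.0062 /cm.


f = Sigma_a_fuel / (Sigma_a_fuel + Sigma_a_mod + Sigma_a_other)
f = 0.157 / (0.157 + 0.0486 + 0.0062)
f = 0.74127

0.74127


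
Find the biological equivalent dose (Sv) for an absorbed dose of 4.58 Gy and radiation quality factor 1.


H = D * Q
H = 4.58 * 1
H = 4.5800 Sv

4.5800


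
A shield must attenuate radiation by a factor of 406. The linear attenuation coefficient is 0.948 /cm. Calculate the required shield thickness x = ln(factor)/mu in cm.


x = ln(factor) / mu
x = ln(406) / 0.948
x = 6.3358 cm

6.3358


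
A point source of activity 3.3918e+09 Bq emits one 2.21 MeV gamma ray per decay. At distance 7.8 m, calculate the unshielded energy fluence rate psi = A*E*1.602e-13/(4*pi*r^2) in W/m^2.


psi = A * E * 1.602e-13 / (4*pi*r^2)
psi = 3.3918e+09 * 2.21 * 1.602e-13 / (4*pi*7.8^2)
psi = 1.5707e-06 W/m^2

1.5707e-06


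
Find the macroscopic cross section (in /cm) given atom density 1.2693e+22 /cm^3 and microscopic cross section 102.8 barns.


Sigma = N * sigma_barns * 1e-24
Sigma = 1.2693e+22 * 102.8 * 1e-24
Sigma = 1.3048 /cm

1.3048


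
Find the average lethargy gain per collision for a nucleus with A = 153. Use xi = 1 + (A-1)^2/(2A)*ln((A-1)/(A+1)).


xi = 1 + (A-1)^2/(2A) * ln((A-1)/(A+1))
xi = 1 + (153-1)^2/(2*153) * ln((153-1)/(153 +1))
xi = 0.013015

0.013015


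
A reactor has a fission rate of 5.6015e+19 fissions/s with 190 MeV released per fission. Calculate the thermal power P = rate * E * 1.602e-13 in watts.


P = fission_rate * E_MeV * 1.602e-13
P = 5.6015e+19 * 190 * 1.602e-13
P = 1.7050e+09 W

1.7050e+09


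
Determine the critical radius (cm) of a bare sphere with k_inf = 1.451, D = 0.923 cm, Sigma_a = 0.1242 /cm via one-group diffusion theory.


L^2 = D / Sigma_a = 0.923 / 0.1242 = 7.431562 cm^2
B_m^2 = (k_inf - 1) / L^2 = (1.451 - 1) / 7.431562 = 0.06068711 /cm^2
For a bare sphere: B_g = pi/R, so R_c = pi / sqrt(B_m^2)
R_c = pi / sqrt(0.06068711) = 12.753 cm

12.753


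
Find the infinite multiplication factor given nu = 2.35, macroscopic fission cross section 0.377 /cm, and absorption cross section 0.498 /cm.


k_inf = nu * Sigma_f / Sigma_a
k_inf = 2.35 * 0.377 / 0.498
k_inf = 1.7790

1.7790


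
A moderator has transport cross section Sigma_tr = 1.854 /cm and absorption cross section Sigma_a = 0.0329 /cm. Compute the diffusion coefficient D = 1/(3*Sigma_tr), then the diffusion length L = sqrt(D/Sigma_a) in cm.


D = 1 / (3 * Sigma_tr) = 1 / (3 * 1.854) = 0.1797914 cm
L = sqrt(D / Sigma_a)
L = sqrt(0.1797914 / 0.0329)
L = 2.3377 cm

2.3377
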